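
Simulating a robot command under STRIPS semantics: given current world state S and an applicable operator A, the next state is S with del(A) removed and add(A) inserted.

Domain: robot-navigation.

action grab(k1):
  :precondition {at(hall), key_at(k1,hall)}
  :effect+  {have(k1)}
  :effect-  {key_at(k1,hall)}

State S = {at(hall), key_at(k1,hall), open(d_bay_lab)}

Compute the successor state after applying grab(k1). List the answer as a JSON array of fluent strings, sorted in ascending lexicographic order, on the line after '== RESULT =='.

Compute (S \ del) ∪ add:
  pre ⊆ S: {at(hall), key_at(k1,hall)} ⊆ S  — applicable
  S \ del = {at(hall), open(d_bay_lab)}
  ∪ add   = {at(hall), have(k1), open(d_bay_lab)}

== RESULT ==
["at(hall)", "have(k1)", "open(d_bay_lab)"]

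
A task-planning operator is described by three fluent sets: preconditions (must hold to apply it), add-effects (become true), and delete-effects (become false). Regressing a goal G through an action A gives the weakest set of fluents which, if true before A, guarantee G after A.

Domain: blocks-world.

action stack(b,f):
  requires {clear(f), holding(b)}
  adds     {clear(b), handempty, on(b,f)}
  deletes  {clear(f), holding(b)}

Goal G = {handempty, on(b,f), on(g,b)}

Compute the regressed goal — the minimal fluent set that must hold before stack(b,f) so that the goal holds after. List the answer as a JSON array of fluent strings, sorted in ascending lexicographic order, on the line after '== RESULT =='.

Regress:
  G ∩ del = {}  (empty — regression defined)
  G \ add = {handempty, on(b,f), on(g,b)} \ {clear(b), handempty, on(b,f)} = {on(g,b)}
  ∪ pre   = {on(g,b)} ∪ {clear(f), holding(b)}
          = {clear(f), holding(b), on(g,b)}

== RESULT ==
["clear(f)", "holding(b)", "on(g,b)"]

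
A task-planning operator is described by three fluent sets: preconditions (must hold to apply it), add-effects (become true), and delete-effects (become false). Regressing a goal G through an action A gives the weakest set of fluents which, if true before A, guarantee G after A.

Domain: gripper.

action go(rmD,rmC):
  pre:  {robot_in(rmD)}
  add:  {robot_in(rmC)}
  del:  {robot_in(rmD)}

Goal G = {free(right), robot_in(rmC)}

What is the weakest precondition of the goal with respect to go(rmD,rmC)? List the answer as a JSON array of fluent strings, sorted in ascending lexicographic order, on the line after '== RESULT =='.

Regress:
  G ∩ del = {}  (empty — regression defined)
  G \ add = {free(right), robot_in(rmC)} \ {robot_in(rmC)} = {free(right)}
  ∪ pre   = {free(right)} ∪ {robot_in(rmD)}
          = {free(right), robot_in(rmD)}

== RESULT ==
["free(right)", "robot_in(rmD)"]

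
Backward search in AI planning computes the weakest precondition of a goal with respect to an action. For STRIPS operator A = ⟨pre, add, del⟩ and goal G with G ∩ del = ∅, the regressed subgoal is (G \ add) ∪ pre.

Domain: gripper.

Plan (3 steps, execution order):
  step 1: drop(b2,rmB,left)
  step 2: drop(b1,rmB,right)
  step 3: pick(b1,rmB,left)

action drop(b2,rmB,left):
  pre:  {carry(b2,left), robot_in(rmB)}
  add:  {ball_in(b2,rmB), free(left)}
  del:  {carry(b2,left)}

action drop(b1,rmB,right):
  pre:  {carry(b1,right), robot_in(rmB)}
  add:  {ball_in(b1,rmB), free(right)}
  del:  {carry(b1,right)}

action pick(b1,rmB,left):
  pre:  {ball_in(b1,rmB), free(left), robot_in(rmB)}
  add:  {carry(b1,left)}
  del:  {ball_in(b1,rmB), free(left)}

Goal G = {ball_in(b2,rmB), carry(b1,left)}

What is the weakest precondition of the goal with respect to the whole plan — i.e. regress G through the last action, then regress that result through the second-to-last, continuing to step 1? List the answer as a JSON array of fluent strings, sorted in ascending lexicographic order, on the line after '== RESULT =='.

Work backward from the goal:
  through step 3 (pick(b1,rmB,left)): drop {carry(b1,left)}, keep {ball_in(b2,rmB)}, require {ball_in(b1,rmB), free(left), robot_in(rmB)}
    → {ball_in(b1,rmB), ball_in(b2,rmB), free(left), robot_in(rmB)}
  through step 2 (drop(b1,rmB,right)): drop {ball_in(b1,rmB)}, keep {ball_in(b2,rmB), free(left), robot_in(rmB)}, require {carry(b1,right), robot_in(rmB)}
    → {ball_in(b2,rmB), carry(b1,right), free(left), robot_in(rmB)}
  through step 1 (drop(b2,rmB,left)): drop {ball_in(b2,rmB), free(left)}, keep {carry(b1,right), robot_in(rmB)}, require {carry(b2,left), robot_in(rmB)}
    → {carry(b1,right), carry(b2,left), robot_in(rmB)}

== RESULT ==
["carry(b1,right)", "carry(b2,left)", "robot_in(rmB)"]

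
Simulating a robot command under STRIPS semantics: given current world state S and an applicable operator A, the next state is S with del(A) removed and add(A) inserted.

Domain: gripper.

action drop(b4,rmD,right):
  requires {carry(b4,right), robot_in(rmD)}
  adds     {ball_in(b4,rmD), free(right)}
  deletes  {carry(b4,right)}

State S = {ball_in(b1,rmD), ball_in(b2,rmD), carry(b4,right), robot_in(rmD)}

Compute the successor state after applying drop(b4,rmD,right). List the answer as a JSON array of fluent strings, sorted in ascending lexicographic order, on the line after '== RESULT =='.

Progress:
  pre ⊆ S: {carry(b4,right), robot_in(rmD)} ⊆ S  — applicable
  S \ del = {ball_in(b1,rmD), ball_in(b2,rmD), robot_in(rmD)}
  ∪ add   = {ball_in(b1,rmD), ball_in(b2,rmD), ball_in(b4,rmD), free(right), robot_in(rmD)}

== RESULT ==
["ball_in(b1,rmD)", "ball_in(b2,rmD)", "ball_in(b4,rmD)", "free(right)", "robot_in(rmD)"]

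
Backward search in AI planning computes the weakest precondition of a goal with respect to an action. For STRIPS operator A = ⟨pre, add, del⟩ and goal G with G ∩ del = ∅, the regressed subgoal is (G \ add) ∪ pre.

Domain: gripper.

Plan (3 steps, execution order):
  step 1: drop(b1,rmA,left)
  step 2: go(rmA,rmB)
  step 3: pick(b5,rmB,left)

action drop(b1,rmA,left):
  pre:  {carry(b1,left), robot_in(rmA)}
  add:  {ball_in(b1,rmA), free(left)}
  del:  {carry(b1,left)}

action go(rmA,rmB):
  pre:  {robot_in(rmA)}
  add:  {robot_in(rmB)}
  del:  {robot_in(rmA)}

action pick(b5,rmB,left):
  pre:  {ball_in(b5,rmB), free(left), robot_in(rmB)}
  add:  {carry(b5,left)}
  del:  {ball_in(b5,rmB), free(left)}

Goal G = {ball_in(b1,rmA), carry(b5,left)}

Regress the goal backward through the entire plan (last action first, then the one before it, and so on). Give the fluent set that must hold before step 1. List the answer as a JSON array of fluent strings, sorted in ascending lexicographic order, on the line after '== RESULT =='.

Work backward from the goal:
  through step 3 (pick(b5,rmB,left)): drop {carry(b5,left)}, keep {ball_in(b1,rmA)}, require {ball_in(b5,rmB), free(left), robot_in(rmB)}
    → {ball_in(b1,rmA), ball_in(b5,rmB), free(left), robot_in(rmB)}
  through step 2 (go(rmA,rmB)): drop {robot_in(rmB)}, keep {ball_in(b1,rmA), ball_in(b5,rmB), free(left)}, require {robot_in(rmA)}
    → {ball_in(b1,rmA), ball_in(b5,rmB), free(left), robot_in(rmA)}
  through step 1 (drop(b1,rmA,left)): drop {ball_in(b1,rmA), free(left)}, keep {ball_in(b5,rmB), robot_in(rmA)}, require {carry(b1,left), robot_in(rmA)}
    → {ball_in(b5,rmB), carry(b1,left), robot_in(rmA)}

== RESULT ==
["ball_in(b5,rmB)", "carry(b1,left)", "robot_in(rmA)"]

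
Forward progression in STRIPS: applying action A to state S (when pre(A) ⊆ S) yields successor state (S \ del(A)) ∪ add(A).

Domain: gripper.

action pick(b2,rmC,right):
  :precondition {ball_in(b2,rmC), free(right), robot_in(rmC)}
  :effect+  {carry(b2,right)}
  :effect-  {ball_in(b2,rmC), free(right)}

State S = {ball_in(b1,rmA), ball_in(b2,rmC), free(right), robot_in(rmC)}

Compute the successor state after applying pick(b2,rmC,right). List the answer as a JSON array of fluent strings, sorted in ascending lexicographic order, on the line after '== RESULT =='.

Progress:
  pre ⊆ S: {ball_in(b2,rmC), free(right), robot_in(rmC)} ⊆ S  — applicable
  S \ del = {ball_in(b1,rmA), robot_in(rmC)}
  ∪ add   = {ball_in(b1,rmA), carry(b2,right), robot_in(rmC)}

== RESULT ==
["ball_in(b1,rmA)", "carry(b2,right)", "robot_in(rmC)"]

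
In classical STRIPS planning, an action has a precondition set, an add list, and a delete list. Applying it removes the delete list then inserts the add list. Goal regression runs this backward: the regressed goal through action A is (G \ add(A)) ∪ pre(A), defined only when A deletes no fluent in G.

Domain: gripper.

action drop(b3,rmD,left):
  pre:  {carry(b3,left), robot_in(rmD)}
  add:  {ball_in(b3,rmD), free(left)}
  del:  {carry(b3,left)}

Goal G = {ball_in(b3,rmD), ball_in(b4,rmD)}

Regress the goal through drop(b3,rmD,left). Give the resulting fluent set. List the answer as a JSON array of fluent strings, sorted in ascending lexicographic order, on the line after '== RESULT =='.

Compute (G \ add) ∪ pre:
  G ∩ del = {}  (empty — regression defined)
  G \ add = {ball_in(b3,rmD), ball_in(b4,rmD)} \ {ball_in(b3,rmD), free(left)} = {ball_in(b4,rmD)}
  ∪ pre   = {ball_in(b4,rmD)} ∪ {carry(b3,left), robot_in(rmD)}
          = {ball_in(b4,rmD), carry(b3,left), robot_in(rmD)}

== RESULT ==
["ball_in(b4,rmD)", "carry(b3,left)", "robot_in(rmD)"]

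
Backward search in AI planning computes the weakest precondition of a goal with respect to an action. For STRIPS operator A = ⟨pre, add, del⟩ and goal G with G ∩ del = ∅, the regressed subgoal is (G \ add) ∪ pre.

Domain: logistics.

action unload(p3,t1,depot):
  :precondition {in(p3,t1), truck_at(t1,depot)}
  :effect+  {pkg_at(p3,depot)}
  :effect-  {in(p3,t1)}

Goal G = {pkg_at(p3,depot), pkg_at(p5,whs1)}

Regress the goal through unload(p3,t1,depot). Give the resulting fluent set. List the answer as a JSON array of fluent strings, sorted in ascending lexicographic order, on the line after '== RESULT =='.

Compute (G \ add) ∪ pre:
  G ∩ del = {}  (empty — regression defined)
  G \ add = {pkg_at(p3,depot), pkg_at(p5,whs1)} \ {pkg_at(p3,depot)} = {pkg_at(p5,whs1)}
  ∪ pre   = {pkg_at(p5,whs1)} ∪ {in(p3,t1), truck_at(t1,depot)}
          = {in(p3,t1), pkg_at(p5,whs1), truck_at(t1,depot)}

== RESULT ==
["in(p3,t1)", "pkg_at(p5,whs1)", "truck_at(t1,depot)"]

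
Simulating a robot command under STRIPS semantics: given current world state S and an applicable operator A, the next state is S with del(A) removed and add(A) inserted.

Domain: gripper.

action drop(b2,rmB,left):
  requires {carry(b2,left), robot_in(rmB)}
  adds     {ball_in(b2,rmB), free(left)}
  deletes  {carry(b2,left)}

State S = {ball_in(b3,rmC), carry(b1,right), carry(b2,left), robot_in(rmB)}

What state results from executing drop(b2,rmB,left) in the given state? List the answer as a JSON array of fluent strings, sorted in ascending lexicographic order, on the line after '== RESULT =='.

Progress:
  pre ⊆ S: {carry(b2,left), robot_in(rmB)} ⊆ S  — applicable
  S \ del = {ball_in(b3,rmC), carry(b1,right), robot_in(rmB)}
  ∪ add   = {ball_in(b2,rmB), ball_in(b3,rmC), carry(b1,right), free(left), robot_in(rmB)}

== RESULT ==
["ball_in(b2,rmB)", "ball_in(b3,rmC)", "carry(b1,right)", "free(left)", "robot_in(rmB)"]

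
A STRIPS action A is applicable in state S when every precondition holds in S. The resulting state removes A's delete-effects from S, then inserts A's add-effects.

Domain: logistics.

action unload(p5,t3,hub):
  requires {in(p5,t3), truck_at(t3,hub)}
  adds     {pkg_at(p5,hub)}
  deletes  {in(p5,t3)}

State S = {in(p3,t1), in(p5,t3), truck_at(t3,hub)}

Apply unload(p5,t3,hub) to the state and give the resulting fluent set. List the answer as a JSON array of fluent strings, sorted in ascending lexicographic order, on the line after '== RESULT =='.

Progress:
  pre ⊆ S: {in(p5,t3), truck_at(t3,hub)} ⊆ S  — applicable
  S \ del = {in(p3,t1), truck_at(t3,hub)}
  ∪ add   = {in(p3,t1), pkg_at(p5,hub), truck_at(t3,hub)}

== RESULT ==
["in(p3,t1)", "pkg_at(p5,hub)", "truck_at(t3,hub)"]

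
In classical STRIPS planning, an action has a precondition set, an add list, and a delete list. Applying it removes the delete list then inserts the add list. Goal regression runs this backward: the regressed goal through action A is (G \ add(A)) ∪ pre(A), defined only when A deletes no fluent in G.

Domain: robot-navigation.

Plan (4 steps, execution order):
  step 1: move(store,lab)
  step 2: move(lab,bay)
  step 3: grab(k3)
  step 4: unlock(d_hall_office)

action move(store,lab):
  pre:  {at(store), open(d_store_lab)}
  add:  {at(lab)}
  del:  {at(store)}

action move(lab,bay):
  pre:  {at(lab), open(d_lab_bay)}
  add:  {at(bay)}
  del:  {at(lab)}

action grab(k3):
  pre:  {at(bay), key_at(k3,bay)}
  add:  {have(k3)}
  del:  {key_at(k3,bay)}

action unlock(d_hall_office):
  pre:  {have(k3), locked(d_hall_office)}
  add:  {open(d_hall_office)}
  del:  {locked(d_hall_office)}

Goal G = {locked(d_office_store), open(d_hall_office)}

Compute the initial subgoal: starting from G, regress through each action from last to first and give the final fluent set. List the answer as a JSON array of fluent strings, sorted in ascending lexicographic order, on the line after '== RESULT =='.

Work backward from the goal:
  through step 4 (unlock(d_hall_office)): drop {open(d_hall_office)}, keep {locked(d_office_store)}, require {have(k3), locked(d_hall_office)}
    → {have(k3), locked(d_hall_office), locked(d_office_store)}
  through step 3 (grab(k3)): drop {have(k3)}, keep {locked(d_hall_office), locked(d_office_store)}, require {at(bay), key_at(k3,bay)}
    → {at(bay), key_at(k3,bay), locked(d_hall_office), locked(d_office_store)}
  through step 2 (move(lab,bay)): drop {at(bay)}, keep {key_at(k3,bay), locked(d_hall_office), locked(d_office_store)}, require {at(lab), open(d_lab_bay)}
    → {at(lab), key_at(k3,bay), locked(d_hall_office), locked(d_office_store), open(d_lab_bay)}
  through step 1 (move(store,lab)): drop {at(lab)}, keep {key_at(k3,bay), locked(d_hall_office), locked(d_office_store), open(d_lab_bay)}, require {at(store), open(d_store_lab)}
    → {at(store), key_at(k3,bay), locked(d_hall_office), locked(d_office_store), open(d_lab_bay), open(d_store_lab)}

== RESULT ==
["at(store)", "key_at(k3,bay)", "locked(d_hall_office)", "locked(d_office_store)", "open(d_lab_bay)", "open(d_store_lab)"]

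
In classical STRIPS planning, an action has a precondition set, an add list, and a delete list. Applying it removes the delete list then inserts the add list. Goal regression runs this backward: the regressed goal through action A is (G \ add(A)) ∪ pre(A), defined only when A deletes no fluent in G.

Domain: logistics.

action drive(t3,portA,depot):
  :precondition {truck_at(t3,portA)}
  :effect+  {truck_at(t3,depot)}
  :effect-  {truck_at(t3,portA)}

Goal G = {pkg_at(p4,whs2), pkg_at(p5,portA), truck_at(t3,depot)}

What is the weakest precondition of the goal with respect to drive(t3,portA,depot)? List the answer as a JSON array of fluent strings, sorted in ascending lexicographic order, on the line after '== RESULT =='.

Regress:
  G ∩ del = {}  (empty — regression defined)
  G \ add = {pkg_at(p4,whs2), pkg_at(p5,portA), truck_at(t3,depot)} \ {truck_at(t3,depot)} = {pkg_at(p4,whs2), pkg_at(p5,portA)}
  ∪ pre   = {pkg_at(p4,whs2), pkg_at(p5,portA)} ∪ {truck_at(t3,portA)}
          = {pkg_at(p4,whs2), pkg_at(p5,portA), truck_at(t3,portA)}

== RESULT ==
["pkg_at(p4,whs2)", "pkg_at(p5,portA)", "truck_at(t3,portA)"]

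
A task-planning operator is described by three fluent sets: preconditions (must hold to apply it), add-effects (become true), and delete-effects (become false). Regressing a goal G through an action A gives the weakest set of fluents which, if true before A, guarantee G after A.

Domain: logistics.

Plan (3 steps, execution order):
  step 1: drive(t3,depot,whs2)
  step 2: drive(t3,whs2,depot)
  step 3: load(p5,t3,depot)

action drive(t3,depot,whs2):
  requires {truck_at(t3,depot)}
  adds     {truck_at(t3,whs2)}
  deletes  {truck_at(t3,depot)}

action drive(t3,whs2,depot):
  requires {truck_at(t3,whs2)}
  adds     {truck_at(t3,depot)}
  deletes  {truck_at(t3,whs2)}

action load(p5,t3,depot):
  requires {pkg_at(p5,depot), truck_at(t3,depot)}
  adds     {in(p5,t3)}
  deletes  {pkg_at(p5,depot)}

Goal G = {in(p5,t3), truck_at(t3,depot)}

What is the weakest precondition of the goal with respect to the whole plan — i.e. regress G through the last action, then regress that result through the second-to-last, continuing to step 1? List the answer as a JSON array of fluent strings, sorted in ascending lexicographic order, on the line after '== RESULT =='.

Work backward from the goal:
  through step 3 (load(p5,t3,depot)): drop {in(p5,t3)}, keep {truck_at(t3,depot)}, require {pkg_at(p5,depot), truck_at(t3,depot)}
    → {pkg_at(p5,depot), truck_at(t3,depot)}
  through step 2 (drive(t3,whs2,depot)): drop {truck_at(t3,depot)}, keep {pkg_at(p5,depot)}, require {truck_at(t3,whs2)}
    → {pkg_at(p5,depot), truck_at(t3,whs2)}
  through step 1 (drive(t3,depot,whs2)): drop {truck_at(t3,whs2)}, keep {pkg_at(p5,depot)}, require {truck_at(t3,depot)}
    → {pkg_at(p5,depot), truck_at(t3,depot)}

== RESULT ==
["pkg_at(p5,depot)", "truck_at(t3,depot)"]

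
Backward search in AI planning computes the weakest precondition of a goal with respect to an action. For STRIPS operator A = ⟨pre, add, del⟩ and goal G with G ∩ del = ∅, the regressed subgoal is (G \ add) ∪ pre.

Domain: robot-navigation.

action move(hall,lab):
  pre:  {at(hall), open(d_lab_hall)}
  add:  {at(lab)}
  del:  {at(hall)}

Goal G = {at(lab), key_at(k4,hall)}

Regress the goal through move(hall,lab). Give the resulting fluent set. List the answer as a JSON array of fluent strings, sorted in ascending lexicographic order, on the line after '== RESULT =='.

Regress:
  G ∩ del = {}  (empty — regression defined)
  G \ add = {at(lab), key_at(k4,hall)} \ {at(lab)} = {key_at(k4,hall)}
  ∪ pre   = {key_at(k4,hall)} ∪ {at(hall), open(d_lab_hall)}
          = {at(hall), key_at(k4,hall), open(d_lab_hall)}

== RESULT ==
["at(hall)", "key_at(k4,hall)", "open(d_lab_hall)"]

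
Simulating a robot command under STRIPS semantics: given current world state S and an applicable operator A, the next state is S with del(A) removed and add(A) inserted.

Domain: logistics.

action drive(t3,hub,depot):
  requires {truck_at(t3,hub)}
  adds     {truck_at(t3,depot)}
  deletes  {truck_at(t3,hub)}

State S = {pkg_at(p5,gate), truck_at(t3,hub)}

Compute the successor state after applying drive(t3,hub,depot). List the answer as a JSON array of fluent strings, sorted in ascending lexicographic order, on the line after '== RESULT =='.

Compute (S \ del) ∪ add:
  pre ⊆ S: {truck_at(t3,hub)} ⊆ S  — applicable
  S \ del = {pkg_at(p5,gate)}
  ∪ add   = {pkg_at(p5,gate), truck_at(t3,depot)}

== RESULT ==
["pkg_at(p5,gate)", "truck_at(t3,depot)"]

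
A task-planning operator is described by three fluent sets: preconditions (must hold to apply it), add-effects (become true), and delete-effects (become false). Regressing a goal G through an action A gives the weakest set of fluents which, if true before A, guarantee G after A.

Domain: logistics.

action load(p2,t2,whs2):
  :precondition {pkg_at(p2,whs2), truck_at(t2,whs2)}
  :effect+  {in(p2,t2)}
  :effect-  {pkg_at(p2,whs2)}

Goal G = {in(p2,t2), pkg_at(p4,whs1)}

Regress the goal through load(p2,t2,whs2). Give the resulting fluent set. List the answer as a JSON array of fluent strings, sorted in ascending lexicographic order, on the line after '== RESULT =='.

Compute (G \ add) ∪ pre:
  G ∩ del = {}  (empty — regression defined)
  G \ add = {in(p2,t2), pkg_at(p4,whs1)} \ {in(p2,t2)} = {pkg_at(p4,whs1)}
  ∪ pre   = {pkg_at(p4,whs1)} ∪ {pkg_at(p2,whs2), truck_at(t2,whs2)}
          = {pkg_at(p2,whs2), pkg_at(p4,whs1), truck_at(t2,whs2)}

== RESULT ==
["pkg_at(p2,whs2)", "pkg_at(p4,whs1)", "truck_at(t2,whs2)"]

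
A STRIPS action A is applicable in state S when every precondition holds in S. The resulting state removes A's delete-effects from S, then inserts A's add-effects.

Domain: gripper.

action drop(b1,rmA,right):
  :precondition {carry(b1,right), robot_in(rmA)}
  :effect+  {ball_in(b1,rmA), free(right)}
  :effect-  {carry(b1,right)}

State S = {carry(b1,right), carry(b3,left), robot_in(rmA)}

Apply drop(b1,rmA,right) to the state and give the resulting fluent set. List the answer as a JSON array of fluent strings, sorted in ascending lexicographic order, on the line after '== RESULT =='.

Progress:
  pre ⊆ S: {carry(b1,right), robot_in(rmA)} ⊆ S  — applicable
  S \ del = {carry(b3,left), robot_in(rmA)}
  ∪ add   = {ball_in(b1,rmA), carry(b3,left), free(right), robot_in(rmA)}

== RESULT ==
["ball_in(b1,rmA)", "carry(b3,left)", "free(right)", "robot_in(rmA)"]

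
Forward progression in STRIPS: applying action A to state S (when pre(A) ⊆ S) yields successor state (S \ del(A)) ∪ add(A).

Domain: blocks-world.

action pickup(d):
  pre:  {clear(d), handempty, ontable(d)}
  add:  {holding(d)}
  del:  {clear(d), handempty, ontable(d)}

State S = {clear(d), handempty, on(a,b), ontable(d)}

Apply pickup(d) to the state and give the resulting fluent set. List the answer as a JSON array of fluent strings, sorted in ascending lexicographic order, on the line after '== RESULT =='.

Progress:
  pre ⊆ S: {clear(d), handempty, ontable(d)} ⊆ S  — applicable
  S \ del = {on(a,b)}
  ∪ add   = {holding(d), on(a,b)}

== RESULT ==
["holding(d)", "on(a,b)"]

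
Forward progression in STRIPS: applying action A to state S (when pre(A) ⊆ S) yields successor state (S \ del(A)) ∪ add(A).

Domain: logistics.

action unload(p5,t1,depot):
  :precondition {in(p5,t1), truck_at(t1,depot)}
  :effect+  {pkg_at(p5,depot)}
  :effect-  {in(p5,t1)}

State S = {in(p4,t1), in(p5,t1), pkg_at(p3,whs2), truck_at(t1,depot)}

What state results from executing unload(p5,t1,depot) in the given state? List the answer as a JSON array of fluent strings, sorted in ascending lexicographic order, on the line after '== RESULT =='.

Compute (S \ del) ∪ add:
  pre ⊆ S: {in(p5,t1), truck_at(t1,depot)} ⊆ S  — applicable
  S \ del = {in(p4,t1), pkg_at(p3,whs2), truck_at(t1,depot)}
  ∪ add   = {in(p4,t1), pkg_at(p3,whs2), pkg_at(p5,depot), truck_at(t1,depot)}

== RESULT ==
["in(p4,t1)", "pkg_at(p3,whs2)", "pkg_at(p5,depot)", "truck_at(t1,depot)"]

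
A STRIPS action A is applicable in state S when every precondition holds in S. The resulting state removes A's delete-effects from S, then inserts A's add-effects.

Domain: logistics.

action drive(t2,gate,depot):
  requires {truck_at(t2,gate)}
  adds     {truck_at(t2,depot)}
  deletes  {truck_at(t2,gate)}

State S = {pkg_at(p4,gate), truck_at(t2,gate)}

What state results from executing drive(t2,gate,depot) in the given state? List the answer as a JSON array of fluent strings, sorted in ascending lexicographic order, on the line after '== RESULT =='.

Compute (S \ del) ∪ add:
  pre ⊆ S: {truck_at(t2,gate)} ⊆ S  — applicable
  S \ del = {pkg_at(p4,gate)}
  ∪ add   = {pkg_at(p4,gate), truck_at(t2,depot)}

== RESULT ==
["pkg_at(p4,gate)", "truck_at(t2,depot)"]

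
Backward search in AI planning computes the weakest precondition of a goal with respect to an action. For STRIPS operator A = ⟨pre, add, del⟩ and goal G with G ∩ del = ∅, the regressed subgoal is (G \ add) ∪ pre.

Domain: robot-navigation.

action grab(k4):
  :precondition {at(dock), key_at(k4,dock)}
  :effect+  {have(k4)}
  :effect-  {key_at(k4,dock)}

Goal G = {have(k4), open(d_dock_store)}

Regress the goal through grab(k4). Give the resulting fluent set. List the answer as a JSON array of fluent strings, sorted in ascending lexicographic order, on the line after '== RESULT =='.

Compute (G \ add) ∪ pre:
  G ∩ del = {}  (empty — regression defined)
  G \ add = {have(k4), open(d_dock_store)} \ {have(k4)} = {open(d_dock_store)}
  ∪ pre   = {open(d_dock_store)} ∪ {at(dock), key_at(k4,dock)}
          = {at(dock), key_at(k4,dock), open(d_dock_store)}

== RESULT ==
["at(dock)", "key_at(k4,dock)", "open(d_dock_store)"]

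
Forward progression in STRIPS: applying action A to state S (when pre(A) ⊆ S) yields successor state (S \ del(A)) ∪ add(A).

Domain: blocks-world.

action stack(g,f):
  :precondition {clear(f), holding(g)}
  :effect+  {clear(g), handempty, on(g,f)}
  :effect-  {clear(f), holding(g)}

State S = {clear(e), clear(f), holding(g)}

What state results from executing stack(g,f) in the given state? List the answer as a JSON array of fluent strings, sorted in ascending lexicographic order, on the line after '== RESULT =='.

Progress:
  pre ⊆ S: {clear(f), holding(g)} ⊆ S  — applicable
  S \ del = {clear(e)}
  ∪ add   = {clear(e), clear(g), handempty, on(g,f)}

== RESULT ==
["clear(e)", "clear(g)", "handempty", "on(g,f)"]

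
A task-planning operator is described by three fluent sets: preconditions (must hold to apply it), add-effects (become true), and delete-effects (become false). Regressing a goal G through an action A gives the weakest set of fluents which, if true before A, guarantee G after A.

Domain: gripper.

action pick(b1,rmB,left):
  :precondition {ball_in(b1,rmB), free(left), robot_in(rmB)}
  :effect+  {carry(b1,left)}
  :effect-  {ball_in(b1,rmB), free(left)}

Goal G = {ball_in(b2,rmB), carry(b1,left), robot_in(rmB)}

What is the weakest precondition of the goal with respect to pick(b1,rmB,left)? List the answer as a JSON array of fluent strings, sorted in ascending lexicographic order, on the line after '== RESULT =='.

Compute (G \ add) ∪ pre:
  G ∩ del = {}  (empty — regression defined)
  G \ add = {ball_in(b2,rmB), carry(b1,left), robot_in(rmB)} \ {carry(b1,left)} = {ball_in(b2,rmB), robot_in(rmB)}
  ∪ pre   = {ball_in(b2,rmB), robot_in(rmB)} ∪ {ball_in(b1,rmB), free(left), robot_in(rmB)}
          = {ball_in(b1,rmB), ball_in(b2,rmB), free(left), robot_in(rmB)}

== RESULT ==
["ball_in(b1,rmB)", "ball_in(b2,rmB)", "free(left)", "robot_in(rmB)"]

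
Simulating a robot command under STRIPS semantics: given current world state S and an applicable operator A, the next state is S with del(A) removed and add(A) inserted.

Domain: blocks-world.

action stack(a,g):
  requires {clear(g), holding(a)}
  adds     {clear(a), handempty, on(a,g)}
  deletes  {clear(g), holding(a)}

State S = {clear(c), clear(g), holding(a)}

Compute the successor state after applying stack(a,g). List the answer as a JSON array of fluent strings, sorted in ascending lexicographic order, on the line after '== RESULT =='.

Compute (S \ del) ∪ add:
  pre ⊆ S: {clear(g), holding(a)} ⊆ S  — applicable
  S \ del = {clear(c)}
  ∪ add   = {clear(a), clear(c), handempty, on(a,g)}

== RESULT ==
["clear(a)", "clear(c)", "handempty", "on(a,g)"]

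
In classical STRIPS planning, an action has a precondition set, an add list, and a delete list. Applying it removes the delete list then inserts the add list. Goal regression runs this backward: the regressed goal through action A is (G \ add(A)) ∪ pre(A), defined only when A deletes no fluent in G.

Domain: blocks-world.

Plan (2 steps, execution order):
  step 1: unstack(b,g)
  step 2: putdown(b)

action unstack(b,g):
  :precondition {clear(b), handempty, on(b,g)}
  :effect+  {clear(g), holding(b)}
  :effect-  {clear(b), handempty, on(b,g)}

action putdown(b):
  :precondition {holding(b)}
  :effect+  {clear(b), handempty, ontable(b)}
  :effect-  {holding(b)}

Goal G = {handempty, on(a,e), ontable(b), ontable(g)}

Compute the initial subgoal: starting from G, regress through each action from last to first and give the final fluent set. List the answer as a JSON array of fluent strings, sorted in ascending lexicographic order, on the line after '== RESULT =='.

Work backward from the goal:
  through step 2 (putdown(b)): drop {handempty, ontable(b)}, keep {on(a,e), ontable(g)}, require {holding(b)}
    → {holding(b), on(a,e), ontable(g)}
  through step 1 (unstack(b,g)): drop {holding(b)}, keep {on(a,e), ontable(g)}, require {clear(b), handempty, on(b,g)}
    → {clear(b), handempty, on(a,e), on(b,g), ontable(g)}

== RESULT ==
["clear(b)", "handempty", "on(a,e)", "on(b,g)", "ontable(g)"]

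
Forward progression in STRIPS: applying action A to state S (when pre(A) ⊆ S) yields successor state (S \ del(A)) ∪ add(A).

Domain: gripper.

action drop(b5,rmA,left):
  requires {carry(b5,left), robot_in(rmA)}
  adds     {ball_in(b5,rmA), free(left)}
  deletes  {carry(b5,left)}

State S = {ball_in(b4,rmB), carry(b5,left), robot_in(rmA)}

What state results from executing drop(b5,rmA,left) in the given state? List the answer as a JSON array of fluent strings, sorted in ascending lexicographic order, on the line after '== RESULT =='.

Progress:
  pre ⊆ S: {carry(b5,left), robot_in(rmA)} ⊆ S  — applicable
  S \ del = {ball_in(b4,rmB), robot_in(rmA)}
  ∪ add   = {ball_in(b4,rmB), ball_in(b5,rmA), free(left), robot_in(rmA)}

== RESULT ==
["ball_in(b4,rmB)", "ball_in(b5,rmA)", "free(left)", "robot_in(rmA)"]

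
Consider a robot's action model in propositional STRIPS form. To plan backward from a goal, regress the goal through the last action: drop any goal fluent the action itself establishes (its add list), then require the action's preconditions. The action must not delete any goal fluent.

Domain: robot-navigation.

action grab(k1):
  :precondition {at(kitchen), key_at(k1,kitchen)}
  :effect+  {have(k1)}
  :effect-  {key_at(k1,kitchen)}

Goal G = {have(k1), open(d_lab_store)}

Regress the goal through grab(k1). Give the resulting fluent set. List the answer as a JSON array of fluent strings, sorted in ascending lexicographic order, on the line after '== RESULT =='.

Compute (G \ add) ∪ pre:
  G ∩ del = {}  (empty — regression defined)
  G \ add = {have(k1), open(d_lab_store)} \ {have(k1)} = {open(d_lab_store)}
  ∪ pre   = {open(d_lab_store)} ∪ {at(kitchen), key_at(k1,kitchen)}
          = {at(kitchen), key_at(k1,kitchen), open(d_lab_store)}

== RESULT ==
["at(kitchen)", "key_at(k1,kitchen)", "open(d_lab_store)"]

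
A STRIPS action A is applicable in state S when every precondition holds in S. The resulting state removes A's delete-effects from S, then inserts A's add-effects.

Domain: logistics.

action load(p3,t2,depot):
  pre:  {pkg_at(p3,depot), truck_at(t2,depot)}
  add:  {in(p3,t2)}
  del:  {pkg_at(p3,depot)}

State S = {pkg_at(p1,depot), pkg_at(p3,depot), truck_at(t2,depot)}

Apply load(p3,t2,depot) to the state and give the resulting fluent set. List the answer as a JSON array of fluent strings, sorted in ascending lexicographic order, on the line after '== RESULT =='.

Compute (S \ del) ∪ add:
  pre ⊆ S: {pkg_at(p3,depot), truck_at(t2,depot)} ⊆ S  — applicable
  S \ del = {pkg_at(p1,depot), truck_at(t2,depot)}
  ∪ add   = {in(p3,t2), pkg_at(p1,depot), truck_at(t2,depot)}

== RESULT ==
["in(p3,t2)", "pkg_at(p1,depot)", "truck_at(t2,depot)"]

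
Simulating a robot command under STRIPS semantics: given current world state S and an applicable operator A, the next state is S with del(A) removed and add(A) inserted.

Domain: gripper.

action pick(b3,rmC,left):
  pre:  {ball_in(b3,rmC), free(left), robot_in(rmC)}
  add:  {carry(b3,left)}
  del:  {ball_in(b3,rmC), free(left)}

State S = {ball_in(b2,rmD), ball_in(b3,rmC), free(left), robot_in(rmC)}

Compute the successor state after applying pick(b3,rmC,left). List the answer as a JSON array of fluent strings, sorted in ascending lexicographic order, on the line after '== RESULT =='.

Compute (S \ del) ∪ add:
  pre ⊆ S: {ball_in(b3,rmC), free(left), robot_in(rmC)} ⊆ S  — applicable
  S \ del = {ball_in(b2,rmD), robot_in(rmC)}
  ∪ add   = {ball_in(b2,rmD), carry(b3,left), robot_in(rmC)}

== RESULT ==
["ball_in(b2,rmD)", "carry(b3,left)", "robot_in(rmC)"]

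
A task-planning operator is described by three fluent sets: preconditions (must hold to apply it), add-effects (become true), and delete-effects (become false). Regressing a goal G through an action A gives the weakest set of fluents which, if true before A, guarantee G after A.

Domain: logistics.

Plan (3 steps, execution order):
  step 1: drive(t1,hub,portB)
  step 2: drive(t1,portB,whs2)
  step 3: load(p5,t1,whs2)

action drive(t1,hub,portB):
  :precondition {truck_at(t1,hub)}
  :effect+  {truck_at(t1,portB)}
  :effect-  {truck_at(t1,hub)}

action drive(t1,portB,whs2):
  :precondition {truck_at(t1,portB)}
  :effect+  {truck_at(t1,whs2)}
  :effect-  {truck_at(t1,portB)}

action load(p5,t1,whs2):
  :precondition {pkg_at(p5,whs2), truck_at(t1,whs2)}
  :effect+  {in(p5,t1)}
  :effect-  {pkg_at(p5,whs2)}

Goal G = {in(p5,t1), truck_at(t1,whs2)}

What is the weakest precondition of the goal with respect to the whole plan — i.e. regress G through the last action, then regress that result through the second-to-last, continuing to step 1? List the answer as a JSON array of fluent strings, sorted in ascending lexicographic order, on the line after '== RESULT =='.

Work backward from the goal:
  through step 3 (load(p5,t1,whs2)): drop {in(p5,t1)}, keep {truck_at(t1,whs2)}, require {pkg_at(p5,whs2), truck_at(t1,whs2)}
    → {pkg_at(p5,whs2), truck_at(t1,whs2)}
  through step 2 (drive(t1,portB,whs2)): drop {truck_at(t1,whs2)}, keep {pkg_at(p5,whs2)}, require {truck_at(t1,portB)}
    → {pkg_at(p5,whs2), truck_at(t1,portB)}
  through step 1 (drive(t1,hub,portB)): drop {truck_at(t1,portB)}, keep {pkg_at(p5,whs2)}, require {truck_at(t1,hub)}
    → {pkg_at(p5,whs2), truck_at(t1,hub)}

== RESULT ==
["pkg_at(p5,whs2)", "truck_at(t1,hub)"]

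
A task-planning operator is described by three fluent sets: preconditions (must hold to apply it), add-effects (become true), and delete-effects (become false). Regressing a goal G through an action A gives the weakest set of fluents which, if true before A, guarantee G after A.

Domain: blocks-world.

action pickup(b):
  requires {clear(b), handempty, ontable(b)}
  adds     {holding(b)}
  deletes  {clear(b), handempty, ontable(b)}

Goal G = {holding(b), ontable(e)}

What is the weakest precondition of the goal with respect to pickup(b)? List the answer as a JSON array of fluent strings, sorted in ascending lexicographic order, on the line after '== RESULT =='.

Compute (G \ add) ∪ pre:
  G ∩ del = {}  (empty — regression defined)
  G \ add = {holding(b), ontable(e)} \ {holding(b)} = {ontable(e)}
  ∪ pre   = {ontable(e)} ∪ {clear(b), handempty, ontable(b)}
          = {clear(b), handempty, ontable(b), ontable(e)}

== RESULT ==
["clear(b)", "handempty", "ontable(b)", "ontable(e)"]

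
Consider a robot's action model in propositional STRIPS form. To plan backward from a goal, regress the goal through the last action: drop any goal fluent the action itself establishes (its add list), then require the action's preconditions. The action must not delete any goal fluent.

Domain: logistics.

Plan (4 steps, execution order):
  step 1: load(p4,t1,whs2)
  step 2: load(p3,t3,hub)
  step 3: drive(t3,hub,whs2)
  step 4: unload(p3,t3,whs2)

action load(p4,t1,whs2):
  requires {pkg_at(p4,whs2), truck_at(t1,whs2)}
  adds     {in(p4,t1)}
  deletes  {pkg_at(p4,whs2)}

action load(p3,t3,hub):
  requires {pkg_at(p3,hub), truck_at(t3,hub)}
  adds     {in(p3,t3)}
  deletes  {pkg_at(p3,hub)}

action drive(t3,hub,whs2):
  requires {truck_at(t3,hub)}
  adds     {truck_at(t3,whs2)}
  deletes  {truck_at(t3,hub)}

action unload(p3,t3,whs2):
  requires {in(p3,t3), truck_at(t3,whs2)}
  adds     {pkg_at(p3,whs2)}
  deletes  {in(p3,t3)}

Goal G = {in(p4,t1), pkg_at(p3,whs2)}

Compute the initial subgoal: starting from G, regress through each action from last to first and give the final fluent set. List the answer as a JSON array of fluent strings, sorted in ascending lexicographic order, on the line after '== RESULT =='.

Regress step by step:
  through step 4 (unload(p3,t3,whs2)): drop {pkg_at(p3,whs2)}, keep {in(p4,t1)}, require {in(p3,t3), truck_at(t3,whs2)}
    → {in(p3,t3), in(p4,t1), truck_at(t3,whs2)}
  through step 3 (drive(t3,hub,whs2)): drop {truck_at(t3,whs2)}, keep {in(p3,t3), in(p4,t1)}, require {truck_at(t3,hub)}
    → {in(p3,t3), in(p4,t1), truck_at(t3,hub)}
  through step 2 (load(p3,t3,hub)): drop {in(p3,t3)}, keep {in(p4,t1), truck_at(t3,hub)}, require {pkg_at(p3,hub), truck_at(t3,hub)}
    → {in(p4,t1), pkg_at(p3,hub), truck_at(t3,hub)}
  through step 1 (load(p4,t1,whs2)): drop {in(p4,t1)}, keep {pkg_at(p3,hub), truck_at(t3,hub)}, require {pkg_at(p4,whs2), truck_at(t1,whs2)}
    → {pkg_at(p3,hub), pkg_at(p4,whs2), truck_at(t1,whs2), truck_at(t3,hub)}

== RESULT ==
["pkg_at(p3,hub)", "pkg_at(p4,whs2)", "truck_at(t1,whs2)", "truck_at(t3,hub)"]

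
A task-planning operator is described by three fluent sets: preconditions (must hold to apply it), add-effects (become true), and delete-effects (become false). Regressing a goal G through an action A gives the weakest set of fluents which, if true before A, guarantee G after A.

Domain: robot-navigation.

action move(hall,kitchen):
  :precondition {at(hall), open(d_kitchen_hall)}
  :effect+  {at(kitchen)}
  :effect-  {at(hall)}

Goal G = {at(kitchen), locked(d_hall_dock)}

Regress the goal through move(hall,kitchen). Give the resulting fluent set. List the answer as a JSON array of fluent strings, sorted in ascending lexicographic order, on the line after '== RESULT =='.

Regress:
  G ∩ del = {}  (empty — regression defined)
  G \ add = {at(kitchen), locked(d_hall_dock)} \ {at(kitchen)} = {locked(d_hall_dock)}
  ∪ pre   = {locked(d_hall_dock)} ∪ {at(hall), open(d_kitchen_hall)}
          = {at(hall), locked(d_hall_dock), open(d_kitchen_hall)}

== RESULT ==
["at(hall)", "locked(d_hall_dock)", "open(d_kitchen_hall)"]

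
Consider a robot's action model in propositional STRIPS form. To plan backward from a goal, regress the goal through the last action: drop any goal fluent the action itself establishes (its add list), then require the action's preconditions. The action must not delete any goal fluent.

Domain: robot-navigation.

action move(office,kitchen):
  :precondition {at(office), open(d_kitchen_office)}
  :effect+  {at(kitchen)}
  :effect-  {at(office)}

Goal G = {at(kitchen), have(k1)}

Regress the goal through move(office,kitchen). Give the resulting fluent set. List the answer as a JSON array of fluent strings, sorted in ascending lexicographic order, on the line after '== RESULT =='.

Compute (G \ add) ∪ pre:
  G ∩ del = {}  (empty — regression defined)
  G \ add = {at(kitchen), have(k1)} \ {at(kitchen)} = {have(k1)}
  ∪ pre   = {have(k1)} ∪ {at(office), open(d_kitchen_office)}
          = {at(office), have(k1), open(d_kitchen_office)}

== RESULT ==
["at(office)", "have(k1)", "open(d_kitchen_office)"]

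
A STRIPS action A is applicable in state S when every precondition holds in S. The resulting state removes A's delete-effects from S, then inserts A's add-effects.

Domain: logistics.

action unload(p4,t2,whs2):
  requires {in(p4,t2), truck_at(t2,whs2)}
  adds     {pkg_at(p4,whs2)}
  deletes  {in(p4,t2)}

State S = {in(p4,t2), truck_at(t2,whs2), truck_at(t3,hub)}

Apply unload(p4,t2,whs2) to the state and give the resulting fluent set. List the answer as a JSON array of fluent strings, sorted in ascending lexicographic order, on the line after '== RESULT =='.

Compute (S \ del) ∪ add:
  pre ⊆ S: {in(p4,t2), truck_at(t2,whs2)} ⊆ S  — applicable
  S \ del = {truck_at(t2,whs2), truck_at(t3,hub)}
  ∪ add   = {pkg_at(p4,whs2), truck_at(t2,whs2), truck_at(t3,hub)}

== RESULT ==
["pkg_at(p4,whs2)", "truck_at(t2,whs2)", "truck_at(t3,hub)"]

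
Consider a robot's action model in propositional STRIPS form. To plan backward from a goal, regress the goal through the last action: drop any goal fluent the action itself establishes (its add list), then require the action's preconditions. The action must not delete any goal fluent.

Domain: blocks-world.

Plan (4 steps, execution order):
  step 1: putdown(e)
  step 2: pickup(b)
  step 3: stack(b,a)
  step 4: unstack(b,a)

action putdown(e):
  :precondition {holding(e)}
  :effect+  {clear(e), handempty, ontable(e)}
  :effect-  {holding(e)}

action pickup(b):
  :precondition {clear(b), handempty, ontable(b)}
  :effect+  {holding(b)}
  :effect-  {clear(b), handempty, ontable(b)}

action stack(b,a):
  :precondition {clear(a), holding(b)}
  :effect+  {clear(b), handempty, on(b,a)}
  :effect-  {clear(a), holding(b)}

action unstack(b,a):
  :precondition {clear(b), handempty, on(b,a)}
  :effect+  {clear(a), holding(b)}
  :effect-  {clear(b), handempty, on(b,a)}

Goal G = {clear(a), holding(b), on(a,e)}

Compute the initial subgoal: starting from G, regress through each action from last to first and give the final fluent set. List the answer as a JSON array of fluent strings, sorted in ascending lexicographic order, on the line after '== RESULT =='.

Work backward from the goal:
  through step 4 (unstack(b,a)): drop {clear(a), holding(b)}, keep {on(a,e)}, require {clear(b), handempty, on(b,a)}
    → {clear(b), handempty, on(a,e), on(b,a)}
  through step 3 (stack(b,a)): drop {clear(b), handempty, on(b,a)}, keep {on(a,e)}, require {clear(a), holding(b)}
    → {clear(a), holding(b), on(a,e)}
  through step 2 (pickup(b)): drop {holding(b)}, keep {clear(a), on(a,e)}, require {clear(b), handempty, ontable(b)}
    → {clear(a), clear(b), handempty, on(a,e), ontable(b)}
  through step 1 (putdown(e)): drop {handempty}, keep {clear(a), clear(b), on(a,e), ontable(b)}, require {holding(e)}
    → {clear(a), clear(b), holding(e), on(a,e), ontable(b)}

== RESULT ==
["clear(a)", "clear(b)", "holding(e)", "on(a,e)", "ontable(b)"]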